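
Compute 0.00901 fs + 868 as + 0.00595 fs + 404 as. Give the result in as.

1286.96 as

In as:
  0.00901 fs = 0.00901e3 as = 9.01
  868 as → 868
  0.00595 fs = 0.00595e3 as = 5.95
  404 as → 404
Sum: 9.01 + 868 + 5.95 + 404 = 1286.96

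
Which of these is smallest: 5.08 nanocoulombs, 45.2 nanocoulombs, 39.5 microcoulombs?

5.08 nanocoulombs = 0.00000000508 coulombs
45.2 nanocoulombs = 0.0000000452 coulombs
39.5 microcoulombs = 0.0000395 coulombs

5.08 nanocoulombs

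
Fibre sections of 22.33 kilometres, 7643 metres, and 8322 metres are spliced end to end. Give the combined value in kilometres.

In kilometres:
  22.33 kilometres → 22.33
  7643 metres = 7643 × 10^-3 kilometres = 7.643
  8322 metres = 8322 × 10^-3 kilometres = 8.322
Sum: 22.33 + 7.643 + 8.322 = 38.295

38.295 kilometres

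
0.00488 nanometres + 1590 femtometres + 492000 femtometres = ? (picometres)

In picometres:
  0.00488 nanometres = 0.00488e3 picometres = 4.88
  1590 femtometres = 1590e-3 picometres = 1.59
  492000 femtometres = 492000e-3 picometres = 492
Sum: 4.88 + 1.59 + 492 = 498.47

498.47 picometres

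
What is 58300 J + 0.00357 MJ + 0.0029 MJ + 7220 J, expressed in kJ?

In kJ:
  58300 J = 58300e-3 kJ = 58.3
  0.00357 MJ = 0.00357e3 kJ = 3.57
  0.0029 MJ = 0.0029e3 kJ = 2.9
  7220 J = 7220e-3 kJ = 7.22
Sum: 58.3 + 3.57 + 2.9 + 7.22 = 71.99

71.99 kJ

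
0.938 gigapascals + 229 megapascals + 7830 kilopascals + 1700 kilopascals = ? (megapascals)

In megapascals:
  0.938 gigapascals = 0.938 × 10³ megapascals = 938
  229 megapascals → 229
  7830 kilopascals = 7830 × 10⁻³ megapascals = 7.83
  1700 kilopascals = 1700 × 10⁻³ megapascals = 1.7
Sum: 938 + 229 + 7.83 + 1.7 = 1176.53

1176.53 megapascals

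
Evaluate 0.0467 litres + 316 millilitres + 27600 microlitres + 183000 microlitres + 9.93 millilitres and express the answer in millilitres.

583.23 millilitres

In millilitres:
  0.0467 litres = 0.0467 × 10³ millilitres = 46.7
  316 millilitres → 316
  27600 microlitres = 27600 × 10⁻³ millilitres = 27.6
  183000 microlitres = 183000 × 10⁻³ millilitres = 183
  9.93 millilitres → 9.93
Sum: 46.7 + 316 + 27.6 + 183 + 9.93 = 583.23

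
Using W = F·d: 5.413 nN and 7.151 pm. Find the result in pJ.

0.000000038708363 pJ

5.413 × 10⁻⁹ × 7.151 × 10⁻¹² = 38.708363 × 10⁻²¹ J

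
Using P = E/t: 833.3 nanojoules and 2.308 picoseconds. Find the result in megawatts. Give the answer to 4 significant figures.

0.3610 megawatts

(833.3 × 10^-9) / (2.308 × 10^-12) = 361.049 × 10^3 W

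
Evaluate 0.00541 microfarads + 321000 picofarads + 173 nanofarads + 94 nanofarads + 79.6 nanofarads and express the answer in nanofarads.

In nanofarads:
  0.00541 microfarads = 0.00541 × 10^3 nanofarads = 5.41
  321000 picofarads = 321000 × 10^-3 nanofarads = 321
  173 nanofarads → 173
  94 nanofarads → 94
  79.6 nanofarads → 79.6
Sum: 5.41 + 321 + 173 + 94 + 79.6 = 673.01

673.01 nanofarads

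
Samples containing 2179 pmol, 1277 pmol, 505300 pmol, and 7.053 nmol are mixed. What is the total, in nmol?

515.809 nmol

In nmol:
  2179 pmol = 2179 × 10^-3 nmol = 2.179
  1277 pmol = 1277 × 10^-3 nmol = 1.277
  505300 pmol = 505300 × 10^-3 nmol = 505.3
  7.053 nmol → 7.053
Sum: 2.179 + 1.277 + 505.3 + 7.053 = 515.809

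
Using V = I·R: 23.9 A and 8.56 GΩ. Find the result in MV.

204584 MV

23.9 × 8.56e9 = 204.584e9 V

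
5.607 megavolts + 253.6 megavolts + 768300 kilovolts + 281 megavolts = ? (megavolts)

In megavolts:
  5.607 megavolts → 5.607
  253.6 megavolts → 253.6
  768300 kilovolts = 768300 × 10^-3 megavolts = 768.3
  281 megavolts → 281
Sum: 5.607 + 253.6 + 768.3 + 281 = 1308.507

1308.507 megavolts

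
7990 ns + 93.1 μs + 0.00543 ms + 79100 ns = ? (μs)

185.62 μs

In μs:
  7990 ns = 7990e-3 μs = 7.99
  93.1 μs → 93.1
  0.00543 ms = 0.00543e3 μs = 5.43
  79100 ns = 79100e-3 μs = 79.1
Sum: 7.99 + 93.1 + 5.43 + 79.1 = 185.62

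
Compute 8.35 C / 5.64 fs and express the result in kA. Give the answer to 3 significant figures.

1480000000000 kA

(8.35) / (5.64e-15) = 1.4805e15 A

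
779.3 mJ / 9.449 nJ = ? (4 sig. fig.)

82470000

(779.3 × 10^-3) / (9.449 × 10^-9) = 82.474 × 10^6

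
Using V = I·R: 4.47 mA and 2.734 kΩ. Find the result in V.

12.22098 V

4.47 × 10⁻³ × 2.734 × 10³ = 12.22098 V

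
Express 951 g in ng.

(no prefix) = 10⁰, nano = 10⁻⁹; factor is 10⁹.
951 × 10⁹ = 951000000000

951000000000 ng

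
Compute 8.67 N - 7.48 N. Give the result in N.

In N:
  8.67 N → 8.67
  7.48 N → 7.48
Difference: 8.67 - 7.48 = 1.19

1.19 N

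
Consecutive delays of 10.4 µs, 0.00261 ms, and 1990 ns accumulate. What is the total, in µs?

15 µs

In µs:
  10.4 µs → 10.4
  0.00261 ms = 0.00261 × 10^3 µs = 2.61
  1990 ns = 1990 × 10^-3 µs = 1.99
Sum: 10.4 + 2.61 + 1.99 = 15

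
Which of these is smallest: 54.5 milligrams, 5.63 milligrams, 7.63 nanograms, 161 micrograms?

54.5 milligrams = 0.0545 grams
5.63 milligrams = 0.00563 grams
7.63 nanograms = 0.00000000763 grams
161 micrograms = 0.000161 grams

7.63 nanograms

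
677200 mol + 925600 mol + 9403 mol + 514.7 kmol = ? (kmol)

2126.903 kmol

In kmol:
  677200 mol = 677200 × 10^-3 kmol = 677.2
  925600 mol = 925600 × 10^-3 kmol = 925.6
  9403 mol = 9403 × 10^-3 kmol = 9.403
  514.7 kmol → 514.7
Sum: 677.2 + 925.6 + 9.403 + 514.7 = 2126.903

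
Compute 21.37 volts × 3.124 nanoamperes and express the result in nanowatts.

21.37 × 3.124 × 10^-9 = 66.75988 × 10^-9 W

66.75988 nanowatts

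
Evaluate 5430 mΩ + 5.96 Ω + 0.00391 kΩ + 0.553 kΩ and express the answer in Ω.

568.3 Ω

In Ω:
  5430 mΩ = 5430 × 10⁻³ Ω = 5.43
  5.96 Ω → 5.96
  0.00391 kΩ = 0.00391 × 10³ Ω = 3.91
  0.553 kΩ = 0.553 × 10³ Ω = 553
Sum: 5.43 + 5.96 + 3.91 + 553 = 568.3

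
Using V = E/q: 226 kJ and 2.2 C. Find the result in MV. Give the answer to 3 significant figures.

(226 × 10^3) / (2.2) = 102.73 × 10^3 V

0.103 MV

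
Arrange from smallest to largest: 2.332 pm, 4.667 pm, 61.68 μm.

2.332 pm = 0.000000000002332 m
4.667 pm = 0.000000000004667 m
61.68 μm = 0.00006168 m

2.332 pm < 4.667 pm < 61.68 μm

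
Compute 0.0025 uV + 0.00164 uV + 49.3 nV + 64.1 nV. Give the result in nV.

117.54 nV

In nV:
  0.0025 uV = 0.0025 × 10³ nV = 2.5
  0.00164 uV = 0.00164 × 10³ nV = 1.64
  49.3 nV → 49.3
  64.1 nV → 64.1
Sum: 2.5 + 1.64 + 49.3 + 64.1 = 117.54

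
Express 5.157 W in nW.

(no prefix) = 10^0, nano = 10^-9; factor is 10^9.
5.157 × 10^9 = 5157000000

5157000000 nW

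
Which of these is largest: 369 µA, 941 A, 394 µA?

941 A

369 µA = 0.000369 A
941 A = 941 A
394 µA = 0.000394 A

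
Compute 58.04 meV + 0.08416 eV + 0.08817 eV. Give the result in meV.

230.37 meV

In meV:
  58.04 meV → 58.04
  0.08416 eV = 0.08416 × 10³ meV = 84.16
  0.08817 eV = 0.08817 × 10³ meV = 88.17
Sum: 58.04 + 84.16 + 88.17 = 230.37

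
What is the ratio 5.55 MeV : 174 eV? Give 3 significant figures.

(5.55 × 10^6) / (174) = 0.0319 × 10^6

31900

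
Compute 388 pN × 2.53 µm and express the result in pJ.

388e-12 × 2.53e-6 = 981.64e-18 J

0.00098164 pJ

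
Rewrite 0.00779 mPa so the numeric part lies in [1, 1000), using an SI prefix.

= 7.79e-6 Pa; 1e-6 is micro.

7.79 μPa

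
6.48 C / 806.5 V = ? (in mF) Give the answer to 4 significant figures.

(6.48) / (806.5) = 0.00803472 F

8.035 mF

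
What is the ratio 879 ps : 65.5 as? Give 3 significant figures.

(879 × 10^-12) / (65.5 × 10^-18) = 13.42 × 10^6

13400000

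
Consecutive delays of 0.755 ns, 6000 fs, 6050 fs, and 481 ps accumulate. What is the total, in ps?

In ps:
  0.755 ns = 0.755e3 ps = 755
  6000 fs = 6000e-3 ps = 6
  6050 fs = 6050e-3 ps = 6.05
  481 ps → 481
Sum: 755 + 6 + 6.05 + 481 = 1248.05

1248.05 ps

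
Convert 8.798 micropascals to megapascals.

micro = 10^-6, mega = 10^6; factor is 10^-12.
8.798 × 10^-12 = 0.000000000008798

0.000000000008798 megapascals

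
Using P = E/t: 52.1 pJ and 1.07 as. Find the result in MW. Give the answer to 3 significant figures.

(52.1 × 10^-12) / (1.07 × 10^-18) = 48.692 × 10^6 W

48.7 MW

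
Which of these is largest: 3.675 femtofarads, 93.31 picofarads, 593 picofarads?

593 picofarads

3.675 femtofarads = 0.000000000000003675 farads
93.31 picofarads = 0.00000000009331 farads
593 picofarads = 0.000000000593 farads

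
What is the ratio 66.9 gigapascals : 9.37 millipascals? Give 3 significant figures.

7140000000000

(66.9 × 10^9) / (9.37 × 10^-3) = 7.14 × 10^12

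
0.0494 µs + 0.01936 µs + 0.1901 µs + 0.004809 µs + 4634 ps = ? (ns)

268.303 ns

In ns:
  0.0494 µs = 0.0494 × 10^3 ns = 49.4
  0.01936 µs = 0.01936 × 10^3 ns = 19.36
  0.1901 µs = 0.1901 × 10^3 ns = 190.1
  0.004809 µs = 0.004809 × 10^3 ns = 4.809
  4634 ps = 4634 × 10^-3 ns = 4.634
Sum: 49.4 + 19.36 + 190.1 + 4.809 + 4.634 = 268.303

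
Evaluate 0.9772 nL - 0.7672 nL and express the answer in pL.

210 pL

In pL:
  0.9772 nL = 0.9772 × 10³ pL = 977.2
  0.7672 nL = 0.7672 × 10³ pL = 767.2
Difference: 977.2 - 767.2 = 210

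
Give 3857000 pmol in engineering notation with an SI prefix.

= 3.857 × 10⁻⁶ mol; 10⁻⁶ is micro.

3.857 umol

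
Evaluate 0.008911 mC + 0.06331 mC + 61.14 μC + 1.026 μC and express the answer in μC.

134.387 μC

In μC:
  0.008911 mC = 0.008911e3 μC = 8.911
  0.06331 mC = 0.06331e3 μC = 63.31
  61.14 μC → 61.14
  1.026 μC → 1.026
Sum: 8.911 + 63.31 + 61.14 + 1.026 = 134.387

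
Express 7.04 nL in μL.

0.00704 μL

nano = 10^-9, micro = 10^-6; factor is 10^-3.
7.04 × 10^-3 = 0.00704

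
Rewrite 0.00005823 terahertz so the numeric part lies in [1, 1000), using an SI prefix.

58.23 megahertz

= 58.23 × 10^6 hertz; 10^6 is mega.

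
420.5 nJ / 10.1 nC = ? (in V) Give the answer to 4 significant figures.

(420.5e-9) / (10.1e-9) = 41.6337 V

41.63 V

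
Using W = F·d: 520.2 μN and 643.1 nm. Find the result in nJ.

0.33454062 nJ

520.2 × 10⁻⁶ × 643.1 × 10⁻⁹ = 334540.62 × 10⁻¹⁵ J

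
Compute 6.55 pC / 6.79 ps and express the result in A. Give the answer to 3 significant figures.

0.965 A

(6.55 × 10^-12) / (6.79 × 10^-12) = 0.96465 A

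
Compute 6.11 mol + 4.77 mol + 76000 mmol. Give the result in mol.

86.88 mol

In mol:
  6.11 mol → 6.11
  4.77 mol → 4.77
  76000 mmol = 76000e-3 mol = 76
Sum: 6.11 + 4.77 + 76 = 86.88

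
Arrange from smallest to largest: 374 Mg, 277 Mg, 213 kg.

374 Mg = 374000000 g
277 Mg = 277000000 g
213 kg = 213000 g

213 kg < 277 Mg < 374 Mg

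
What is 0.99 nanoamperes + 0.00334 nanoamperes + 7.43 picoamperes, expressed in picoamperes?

In picoamperes:
  0.99 nanoamperes = 0.99 × 10³ picoamperes = 990
  0.00334 nanoamperes = 0.00334 × 10³ picoamperes = 3.34
  7.43 picoamperes → 7.43
Sum: 990 + 3.34 + 7.43 = 1000.77

1000.77 picoamperes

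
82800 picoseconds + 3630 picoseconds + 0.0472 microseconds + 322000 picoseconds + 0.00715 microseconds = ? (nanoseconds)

462.78 nanoseconds

In nanoseconds:
  82800 picoseconds = 82800e-3 nanoseconds = 82.8
  3630 picoseconds = 3630e-3 nanoseconds = 3.63
  0.0472 microseconds = 0.0472e3 nanoseconds = 47.2
  322000 picoseconds = 322000e-3 nanoseconds = 322
  0.00715 microseconds = 0.00715e3 nanoseconds = 7.15
Sum: 82.8 + 3.63 + 47.2 + 322 + 7.15 = 462.78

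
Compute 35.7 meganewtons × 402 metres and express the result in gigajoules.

14.3514 gigajoules

35.7 × 10^6 × 402 = 14351.4 × 10^6 J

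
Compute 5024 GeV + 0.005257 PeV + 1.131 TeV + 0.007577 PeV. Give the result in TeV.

In TeV:
  5024 GeV = 5024 × 10⁻³ TeV = 5.024
  0.005257 PeV = 0.005257 × 10³ TeV = 5.257
  1.131 TeV → 1.131
  0.007577 PeV = 0.007577 × 10³ TeV = 7.577
Sum: 5.024 + 5.257 + 1.131 + 7.577 = 18.989

18.989 TeV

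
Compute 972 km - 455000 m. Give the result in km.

In km:
  972 km → 972
  455000 m = 455000 × 10⁻³ km = 455
Difference: 972 - 455 = 517

517 km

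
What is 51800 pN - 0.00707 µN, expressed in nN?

44.73 nN

In nN:
  51800 pN = 51800 × 10^-3 nN = 51.8
  0.00707 µN = 0.00707 × 10^3 nN = 7.07
Difference: 51.8 - 7.07 = 44.73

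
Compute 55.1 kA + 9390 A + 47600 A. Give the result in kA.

In kA:
  55.1 kA → 55.1
  9390 A = 9390 × 10^-3 kA = 9.39
  47600 A = 47600 × 10^-3 kA = 47.6
Sum: 55.1 + 9.39 + 47.6 = 112.09

112.09 kA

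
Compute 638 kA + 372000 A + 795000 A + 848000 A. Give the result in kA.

2653 kA

In kA:
  638 kA → 638
  372000 A = 372000 × 10⁻³ kA = 372
  795000 A = 795000 × 10⁻³ kA = 795
  848000 A = 848000 × 10⁻³ kA = 848
Sum: 638 + 372 + 795 + 848 = 2653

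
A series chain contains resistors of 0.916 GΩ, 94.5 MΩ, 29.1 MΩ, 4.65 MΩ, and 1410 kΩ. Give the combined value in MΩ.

In MΩ:
  0.916 GΩ = 0.916 × 10^3 MΩ = 916
  94.5 MΩ → 94.5
  29.1 MΩ → 29.1
  4.65 MΩ → 4.65
  1410 kΩ = 1410 × 10^-3 MΩ = 1.41
Sum: 916 + 94.5 + 29.1 + 4.65 + 1.41 = 1045.66

1045.66 MΩ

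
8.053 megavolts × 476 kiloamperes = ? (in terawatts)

8.053e6 × 476e3 = 3833.228e9 W

3.833228 terawatts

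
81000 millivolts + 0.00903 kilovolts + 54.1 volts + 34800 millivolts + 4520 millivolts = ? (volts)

In volts:
  81000 millivolts = 81000 × 10⁻³ volts = 81
  0.00903 kilovolts = 0.00903 × 10³ volts = 9.03
  54.1 volts → 54.1
  34800 millivolts = 34800 × 10⁻³ volts = 34.8
  4520 millivolts = 4520 × 10⁻³ volts = 4.52
Sum: 81 + 9.03 + 54.1 + 34.8 + 4.52 = 183.45

183.45 volts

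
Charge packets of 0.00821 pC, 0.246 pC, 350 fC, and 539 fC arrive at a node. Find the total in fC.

1143.21 fC

In fC:
  0.00821 pC = 0.00821 × 10^3 fC = 8.21
  0.246 pC = 0.246 × 10^3 fC = 246
  350 fC → 350
  539 fC → 539
Sum: 8.21 + 246 + 350 + 539 = 1143.21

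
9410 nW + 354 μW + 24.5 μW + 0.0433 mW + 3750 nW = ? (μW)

In μW:
  9410 nW = 9410e-3 μW = 9.41
  354 μW → 354
  24.5 μW → 24.5
  0.0433 mW = 0.0433e3 μW = 43.3
  3750 nW = 3750e-3 μW = 3.75
Sum: 9.41 + 354 + 24.5 + 43.3 + 3.75 = 434.96

434.96 μW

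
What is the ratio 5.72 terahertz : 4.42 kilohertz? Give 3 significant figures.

(5.72 × 10¹²) / (4.42 × 10³) = 1.294 × 10⁹

1290000000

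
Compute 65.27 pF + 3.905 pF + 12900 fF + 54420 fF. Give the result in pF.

In pF:
  65.27 pF → 65.27
  3.905 pF → 3.905
  12900 fF = 12900 × 10⁻³ pF = 12.9
  54420 fF = 54420 × 10⁻³ pF = 54.42
Sum: 65.27 + 3.905 + 12.9 + 54.42 = 136.495

136.495 pF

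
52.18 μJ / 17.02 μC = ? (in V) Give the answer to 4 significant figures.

(52.18 × 10^-6) / (17.02 × 10^-6) = 3.0658 V

3.066 V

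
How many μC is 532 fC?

femto = 1e-15, micro = 1e-6; factor is 1e-9.
532 × 1e-9 = 0.000000532

0.000000532 μC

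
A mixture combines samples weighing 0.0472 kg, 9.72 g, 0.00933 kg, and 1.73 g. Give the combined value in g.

In g:
  0.0472 kg = 0.0472 × 10³ g = 47.2
  9.72 g → 9.72
  0.00933 kg = 0.00933 × 10³ g = 9.33
  1.73 g → 1.73
Sum: 47.2 + 9.72 + 9.33 + 1.73 = 67.98

67.98 g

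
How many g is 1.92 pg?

0.00000000000192 g

pico = 10^-12, (no prefix) = 10^0; factor is 10^-12.
1.92 × 10^-12 = 0.00000000000192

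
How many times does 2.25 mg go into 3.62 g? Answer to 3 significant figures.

(3.62) / (2.25 × 10⁻³) = 1.609 × 10³

1610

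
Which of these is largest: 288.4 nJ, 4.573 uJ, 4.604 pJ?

4.573 uJ

288.4 nJ = 0.0000002884 J
4.573 uJ = 0.000004573 J
4.604 pJ = 0.000000000004604 J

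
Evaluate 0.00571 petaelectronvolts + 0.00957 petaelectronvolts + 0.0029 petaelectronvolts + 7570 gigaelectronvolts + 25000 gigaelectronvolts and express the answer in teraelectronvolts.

50.75 teraelectronvolts

In teraelectronvolts:
  0.00571 petaelectronvolts = 0.00571 × 10^3 teraelectronvolts = 5.71
  0.00957 petaelectronvolts = 0.00957 × 10^3 teraelectronvolts = 9.57
  0.0029 petaelectronvolts = 0.0029 × 10^3 teraelectronvolts = 2.9
  7570 gigaelectronvolts = 7570 × 10^-3 teraelectronvolts = 7.57
  25000 gigaelectronvolts = 25000 × 10^-3 teraelectronvolts = 25
Sum: 5.71 + 9.57 + 2.9 + 7.57 + 25 = 50.75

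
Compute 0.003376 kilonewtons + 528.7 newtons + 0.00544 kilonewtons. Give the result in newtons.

In newtons:
  0.003376 kilonewtons = 0.003376 × 10³ newtons = 3.376
  528.7 newtons → 528.7
  0.00544 kilonewtons = 0.00544 × 10³ newtons = 5.44
Sum: 3.376 + 528.7 + 5.44 = 537.516

537.516 newtons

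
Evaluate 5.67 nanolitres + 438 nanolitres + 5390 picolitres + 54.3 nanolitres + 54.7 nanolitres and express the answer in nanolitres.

558.06 nanolitres

In nanolitres:
  5.67 nanolitres → 5.67
  438 nanolitres → 438
  5390 picolitres = 5390 × 10^-3 nanolitres = 5.39
  54.3 nanolitres → 54.3
  54.7 nanolitres → 54.7
Sum: 5.67 + 438 + 5.39 + 54.3 + 54.7 = 558.06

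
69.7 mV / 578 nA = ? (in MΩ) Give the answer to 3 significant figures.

0.121 MΩ

(69.7 × 10⁻³) / (578 × 10⁻⁹) = 0.12059 × 10⁶ Ω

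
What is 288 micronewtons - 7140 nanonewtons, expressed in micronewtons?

280.86 micronewtons

In micronewtons:
  288 micronewtons → 288
  7140 nanonewtons = 7140 × 10⁻³ micronewtons = 7.14
Difference: 288 - 7.14 = 280.86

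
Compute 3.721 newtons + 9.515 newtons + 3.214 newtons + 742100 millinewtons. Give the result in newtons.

In newtons:
  3.721 newtons → 3.721
  9.515 newtons → 9.515
  3.214 newtons → 3.214
  742100 millinewtons = 742100 × 10^-3 newtons = 742.1
Sum: 3.721 + 9.515 + 3.214 + 742.1 = 758.55

758.55 newtons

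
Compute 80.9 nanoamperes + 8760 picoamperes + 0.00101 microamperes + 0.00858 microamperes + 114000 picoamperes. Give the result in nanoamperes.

213.25 nanoamperes

In nanoamperes:
  80.9 nanoamperes → 80.9
  8760 picoamperes = 8760 × 10^-3 nanoamperes = 8.76
  0.00101 microamperes = 0.00101 × 10^3 nanoamperes = 1.01
  0.00858 microamperes = 0.00858 × 10^3 nanoamperes = 8.58
  114000 picoamperes = 114000 × 10^-3 nanoamperes = 114
Sum: 80.9 + 8.76 + 1.01 + 8.58 + 114 = 213.25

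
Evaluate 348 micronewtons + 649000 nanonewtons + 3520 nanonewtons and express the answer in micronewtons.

1000.52 micronewtons

In micronewtons:
  348 micronewtons → 348
  649000 nanonewtons = 649000e-3 micronewtons = 649
  3520 nanonewtons = 3520e-3 micronewtons = 3.52
Sum: 348 + 649 + 3.52 = 1000.52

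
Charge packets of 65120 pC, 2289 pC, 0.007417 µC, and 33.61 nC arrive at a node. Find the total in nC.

In nC:
  65120 pC = 65120 × 10^-3 nC = 65.12
  2289 pC = 2289 × 10^-3 nC = 2.289
  0.007417 µC = 0.007417 × 10^3 nC = 7.417
  33.61 nC → 33.61
Sum: 65.12 + 2.289 + 7.417 + 33.61 = 108.436

108.436 nC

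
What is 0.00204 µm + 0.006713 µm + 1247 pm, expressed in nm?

In nm:
  0.00204 µm = 0.00204e3 nm = 2.04
  0.006713 µm = 0.006713e3 nm = 6.713
  1247 pm = 1247e-3 nm = 1.247
Sum: 2.04 + 6.713 + 1.247 = 10

10 nm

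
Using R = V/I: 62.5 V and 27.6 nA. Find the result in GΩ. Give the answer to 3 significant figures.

2.26 GΩ

(62.5) / (27.6e-9) = 2.2645e9 Ω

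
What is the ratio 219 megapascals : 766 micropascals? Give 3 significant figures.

286000000000

(219 × 10⁶) / (766 × 10⁻⁶) = 0.2859 × 10¹²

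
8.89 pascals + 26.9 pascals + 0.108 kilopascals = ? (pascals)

In pascals:
  8.89 pascals → 8.89
  26.9 pascals → 26.9
  0.108 kilopascals = 0.108 × 10³ pascals = 108
Sum: 8.89 + 26.9 + 108 = 143.79

143.79 pascals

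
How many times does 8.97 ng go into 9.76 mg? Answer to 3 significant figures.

1090000

(9.76 × 10^-3) / (8.97 × 10^-9) = 1.088 × 10^6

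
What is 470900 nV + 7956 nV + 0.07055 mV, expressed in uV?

In uV:
  470900 nV = 470900e-3 uV = 470.9
  7956 nV = 7956e-3 uV = 7.956
  0.07055 mV = 0.07055e3 uV = 70.55
Sum: 470.9 + 7.956 + 70.55 = 549.406

549.406 uV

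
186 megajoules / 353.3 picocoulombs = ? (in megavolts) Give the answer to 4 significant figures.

(186e6) / (353.3e-12) = 0.526465e18 V

526500000000 megavolts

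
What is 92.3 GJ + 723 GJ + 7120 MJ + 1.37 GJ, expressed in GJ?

In GJ:
  92.3 GJ → 92.3
  723 GJ → 723
  7120 MJ = 7120 × 10^-3 GJ = 7.12
  1.37 GJ → 1.37
Sum: 92.3 + 723 + 7.12 + 1.37 = 823.79

823.79 GJ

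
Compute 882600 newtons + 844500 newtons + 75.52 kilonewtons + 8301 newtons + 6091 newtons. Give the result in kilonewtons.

In kilonewtons:
  882600 newtons = 882600 × 10⁻³ kilonewtons = 882.6
  844500 newtons = 844500 × 10⁻³ kilonewtons = 844.5
  75.52 kilonewtons → 75.52
  8301 newtons = 8301 × 10⁻³ kilonewtons = 8.301
  6091 newtons = 6091 × 10⁻³ kilonewtons = 6.091
Sum: 882.6 + 844.5 + 75.52 + 8.301 + 6.091 = 1817.012

1817.012 kilonewtons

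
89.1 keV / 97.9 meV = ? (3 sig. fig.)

910000

(89.1 × 10³) / (97.9 × 10⁻³) = 0.9101 × 10⁶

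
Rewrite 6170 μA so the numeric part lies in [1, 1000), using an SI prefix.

= 6.17 × 10⁻³ A; 10⁻³ is milli.

6.17 mA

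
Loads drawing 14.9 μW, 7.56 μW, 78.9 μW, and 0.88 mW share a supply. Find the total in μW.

981.36 μW

In μW:
  14.9 μW → 14.9
  7.56 μW → 7.56
  78.9 μW → 78.9
  0.88 mW = 0.88 × 10³ μW = 880
Sum: 14.9 + 7.56 + 78.9 + 880 = 981.36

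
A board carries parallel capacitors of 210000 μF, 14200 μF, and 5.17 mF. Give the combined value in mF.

229.37 mF

In mF:
  210000 μF = 210000 × 10⁻³ mF = 210
  14200 μF = 14200 × 10⁻³ mF = 14.2
  5.17 mF → 5.17
Sum: 210 + 14.2 + 5.17 = 229.37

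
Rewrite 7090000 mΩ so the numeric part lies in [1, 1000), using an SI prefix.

= 7.09 × 10³ Ω; 10³ is kilo.

7.09 kΩ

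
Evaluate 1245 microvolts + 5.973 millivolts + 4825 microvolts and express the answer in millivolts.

12.043 millivolts

In millivolts:
  1245 microvolts = 1245e-3 millivolts = 1.245
  5.973 millivolts → 5.973
  4825 microvolts = 4825e-3 millivolts = 4.825
Sum: 1.245 + 5.973 + 4.825 = 12.043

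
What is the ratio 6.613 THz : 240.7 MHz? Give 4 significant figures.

(6.613 × 10^12) / (240.7 × 10^6) = 0.027474 × 10^6

27470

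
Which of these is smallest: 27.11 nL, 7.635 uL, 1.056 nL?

27.11 nL = 0.00000002711 L
7.635 uL = 0.000007635 L
1.056 nL = 0.000000001056 L

1.056 nL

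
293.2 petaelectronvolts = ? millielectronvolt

peta = 10^15, milli = 10^-3; factor is 10^18.
293.2 × 10^18 = 293200000000000000000

293200000000000000000 millielectronvolts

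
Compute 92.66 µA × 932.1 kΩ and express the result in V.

86.368386 V

92.66 × 10⁻⁶ × 932.1 × 10³ = 86368.386 × 10⁻³ V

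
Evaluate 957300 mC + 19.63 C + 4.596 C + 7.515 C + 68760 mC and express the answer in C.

In C:
  957300 mC = 957300 × 10⁻³ C = 957.3
  19.63 C → 19.63
  4.596 C → 4.596
  7.515 C → 7.515
  68760 mC = 68760 × 10⁻³ C = 68.76
Sum: 957.3 + 19.63 + 4.596 + 7.515 + 68.76 = 1057.801

1057.801 C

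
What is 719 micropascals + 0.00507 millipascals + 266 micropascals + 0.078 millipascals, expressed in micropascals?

1068.07 micropascals

In micropascals:
  719 micropascals → 719
  0.00507 millipascals = 0.00507 × 10³ micropascals = 5.07
  266 micropascals → 266
  0.078 millipascals = 0.078 × 10³ micropascals = 78
Sum: 719 + 5.07 + 266 + 78 = 1068.07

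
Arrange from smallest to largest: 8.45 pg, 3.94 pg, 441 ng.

8.45 pg = 0.00000000000845 g
3.94 pg = 0.00000000000394 g
441 ng = 0.000000441 g

3.94 pg < 8.45 pg < 441 ng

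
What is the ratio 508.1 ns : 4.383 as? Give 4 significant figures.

(508.1 × 10⁻⁹) / (4.383 × 10⁻¹⁸) = 115.93 × 10⁹

115900000000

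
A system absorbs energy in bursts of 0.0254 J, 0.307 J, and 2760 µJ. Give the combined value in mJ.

In mJ:
  0.0254 J = 0.0254 × 10^3 mJ = 25.4
  0.307 J = 0.307 × 10^3 mJ = 307
  2760 µJ = 2760 × 10^-3 mJ = 2.76
Sum: 25.4 + 307 + 2.76 = 335.16

335.16 mJ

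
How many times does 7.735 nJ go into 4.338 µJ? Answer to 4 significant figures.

560.8

(4.338 × 10⁻⁶) / (7.735 × 10⁻⁹) = 0.56083 × 10³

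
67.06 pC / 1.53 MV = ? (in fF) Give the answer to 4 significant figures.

(67.06e-12) / (1.53e6) = 43.8301e-18 F

0.04383 fF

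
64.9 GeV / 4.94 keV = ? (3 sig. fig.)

(64.9 × 10^9) / (4.94 × 10^3) = 13.14 × 10^6

13100000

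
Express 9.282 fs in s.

femto = 10⁻¹⁵, (no prefix) = 10⁰; factor is 10⁻¹⁵.
9.282 × 10⁻¹⁵ = 0.000000000000009282

0.000000000000009282 s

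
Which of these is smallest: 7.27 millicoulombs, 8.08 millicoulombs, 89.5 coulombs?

7.27 millicoulombs

7.27 millicoulombs = 0.00727 coulombs
8.08 millicoulombs = 0.00808 coulombs
89.5 coulombs = 89.5 coulombs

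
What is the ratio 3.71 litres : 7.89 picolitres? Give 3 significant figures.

(3.71) / (7.89 × 10^-12) = 0.4702 × 10^12

470000000000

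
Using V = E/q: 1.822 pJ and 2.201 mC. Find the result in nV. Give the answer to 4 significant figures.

0.8278 nV

(1.822 × 10⁻¹²) / (2.201 × 10⁻³) = 0.827806 × 10⁻⁹ V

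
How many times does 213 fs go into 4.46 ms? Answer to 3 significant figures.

(4.46e-3) / (213e-15) = 0.02094e12

20900000000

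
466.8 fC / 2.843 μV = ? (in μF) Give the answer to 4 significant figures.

(466.8 × 10^-15) / (2.843 × 10^-6) = 164.193 × 10^-9 F

0.1642 μF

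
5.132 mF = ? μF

5132 μF

milli = 10^-3, micro = 10^-6; factor is 10^3.
5.132 × 10^3 = 5132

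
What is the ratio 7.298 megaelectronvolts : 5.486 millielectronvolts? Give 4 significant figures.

1330000000

(7.298 × 10⁶) / (5.486 × 10⁻³) = 1.3303 × 10⁹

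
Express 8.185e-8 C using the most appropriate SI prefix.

= 81.85e-9 C; 1e-9 is nano.

81.85 nC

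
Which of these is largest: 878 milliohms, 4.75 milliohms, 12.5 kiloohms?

12.5 kiloohms

878 milliohms = 0.878 ohms
4.75 milliohms = 0.00475 ohms
12.5 kiloohms = 12500 ohms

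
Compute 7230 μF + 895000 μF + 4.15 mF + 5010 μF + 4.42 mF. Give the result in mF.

915.81 mF

In mF:
  7230 μF = 7230e-3 mF = 7.23
  895000 μF = 895000e-3 mF = 895
  4.15 mF → 4.15
  5010 μF = 5010e-3 mF = 5.01
  4.42 mF → 4.42
Sum: 7.23 + 895 + 4.15 + 5.01 + 4.42 = 915.81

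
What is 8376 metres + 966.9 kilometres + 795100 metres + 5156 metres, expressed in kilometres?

1775.532 kilometres

In kilometres:
  8376 metres = 8376 × 10⁻³ kilometres = 8.376
  966.9 kilometres → 966.9
  795100 metres = 795100 × 10⁻³ kilometres = 795.1
  5156 metres = 5156 × 10⁻³ kilometres = 5.156
Sum: 8.376 + 966.9 + 795.1 + 5.156 = 1775.532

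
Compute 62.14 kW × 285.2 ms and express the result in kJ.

17.722328 kJ

62.14 × 10^3 × 285.2 × 10^-3 = 17722.328 J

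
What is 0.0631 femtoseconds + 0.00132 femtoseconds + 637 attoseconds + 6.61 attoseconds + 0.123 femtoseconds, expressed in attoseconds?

In attoseconds:
  0.0631 femtoseconds = 0.0631e3 attoseconds = 63.1
  0.00132 femtoseconds = 0.00132e3 attoseconds = 1.32
  637 attoseconds → 637
  6.61 attoseconds → 6.61
  0.123 femtoseconds = 0.123e3 attoseconds = 123
Sum: 63.1 + 1.32 + 637 + 6.61 + 123 = 831.03

831.03 attoseconds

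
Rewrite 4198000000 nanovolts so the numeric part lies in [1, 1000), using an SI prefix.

4.198 volts

= 4.198 volts; mantissa already in [1, 1000).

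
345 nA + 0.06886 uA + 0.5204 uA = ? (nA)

In nA:
  345 nA → 345
  0.06886 uA = 0.06886 × 10^3 nA = 68.86
  0.5204 uA = 0.5204 × 10^3 nA = 520.4
Sum: 345 + 68.86 + 520.4 = 934.26

934.26 nA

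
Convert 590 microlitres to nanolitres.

590000 nanolitres

micro = 1e-6, nano = 1e-9; factor is 1e3.
590 × 1e3 = 590000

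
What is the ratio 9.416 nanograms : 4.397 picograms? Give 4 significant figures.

2141

(9.416 × 10⁻⁹) / (4.397 × 10⁻¹²) = 2.1415 × 10³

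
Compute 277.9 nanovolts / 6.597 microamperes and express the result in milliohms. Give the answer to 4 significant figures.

(277.9 × 10⁻⁹) / (6.597 × 10⁻⁶) = 42.1252 × 10⁻³ Ω

42.13 milliohms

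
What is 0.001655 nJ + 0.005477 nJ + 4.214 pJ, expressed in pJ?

In pJ:
  0.001655 nJ = 0.001655 × 10^3 pJ = 1.655
  0.005477 nJ = 0.005477 × 10^3 pJ = 5.477
  4.214 pJ → 4.214
Sum: 1.655 + 5.477 + 4.214 = 11.346

11.346 pJ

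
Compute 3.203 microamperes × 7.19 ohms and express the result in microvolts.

3.203e-6 × 7.19 = 23.02957e-6 V

23.02957 microvolts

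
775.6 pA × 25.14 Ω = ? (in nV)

775.6 × 10⁻¹² × 25.14 = 19498.584 × 10⁻¹² V

19.498584 nV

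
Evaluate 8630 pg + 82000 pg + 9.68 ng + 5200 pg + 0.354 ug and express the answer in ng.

459.51 ng

In ng:
  8630 pg = 8630e-3 ng = 8.63
  82000 pg = 82000e-3 ng = 82
  9.68 ng → 9.68
  5200 pg = 5200e-3 ng = 5.2
  0.354 ug = 0.354e3 ng = 354
Sum: 8.63 + 82 + 9.68 + 5.2 + 354 = 459.51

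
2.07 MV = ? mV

mega = 10⁶, milli = 10⁻³; factor is 10⁹.
2.07 × 10⁹ = 2070000000

2070000000 mV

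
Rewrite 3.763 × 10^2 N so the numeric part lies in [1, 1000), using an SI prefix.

= 376.3 N; mantissa already in [1, 1000).

376.3 N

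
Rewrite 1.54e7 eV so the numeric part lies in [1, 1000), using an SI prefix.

= 15.4e6 eV; 1e6 is mega.

15.4 MeV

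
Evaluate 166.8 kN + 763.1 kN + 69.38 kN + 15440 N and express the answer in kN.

1014.72 kN

In kN:
  166.8 kN → 166.8
  763.1 kN → 763.1
  69.38 kN → 69.38
  15440 N = 15440 × 10⁻³ kN = 15.44
Sum: 166.8 + 763.1 + 69.38 + 15.44 = 1014.72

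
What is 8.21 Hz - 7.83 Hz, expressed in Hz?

In Hz:
  8.21 Hz → 8.21
  7.83 Hz → 7.83
Difference: 8.21 - 7.83 = 0.38

0.38 Hz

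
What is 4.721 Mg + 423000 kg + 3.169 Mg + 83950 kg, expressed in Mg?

In Mg:
  4.721 Mg → 4.721
  423000 kg = 423000e-3 Mg = 423
  3.169 Mg → 3.169
  83950 kg = 83950e-3 Mg = 83.95
Sum: 4.721 + 423 + 3.169 + 83.95 = 514.84

514.84 Mg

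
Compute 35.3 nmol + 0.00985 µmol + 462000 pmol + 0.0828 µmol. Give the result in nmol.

589.95 nmol

In nmol:
  35.3 nmol → 35.3
  0.00985 µmol = 0.00985e3 nmol = 9.85
  462000 pmol = 462000e-3 nmol = 462
  0.0828 µmol = 0.0828e3 nmol = 82.8
Sum: 35.3 + 9.85 + 462 + 82.8 = 589.95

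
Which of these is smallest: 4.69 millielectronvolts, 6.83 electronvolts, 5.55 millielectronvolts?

4.69 millielectronvolts

4.69 millielectronvolts = 0.00469 electronvolts
6.83 electronvolts = 6.83 electronvolts
5.55 millielectronvolts = 0.00555 electronvolts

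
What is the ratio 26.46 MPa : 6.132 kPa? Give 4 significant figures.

(26.46e6) / (6.132e3) = 4.3151e3

4315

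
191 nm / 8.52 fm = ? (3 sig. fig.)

22400000

(191 × 10⁻⁹) / (8.52 × 10⁻¹⁵) = 22.42 × 10⁶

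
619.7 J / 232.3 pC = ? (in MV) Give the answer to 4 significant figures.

(619.7) / (232.3 × 10⁻¹²) = 2.66767 × 10¹² V

2668000 MV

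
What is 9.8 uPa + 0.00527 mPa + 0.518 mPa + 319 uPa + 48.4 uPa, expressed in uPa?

In uPa:
  9.8 uPa → 9.8
  0.00527 mPa = 0.00527 × 10³ uPa = 5.27
  0.518 mPa = 0.518 × 10³ uPa = 518
  319 uPa → 319
  48.4 uPa → 48.4
Sum: 9.8 + 5.27 + 518 + 319 + 48.4 = 900.47

900.47 uPa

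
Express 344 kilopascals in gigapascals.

kilo = 1e3, giga = 1e9; factor is 1e-6.
344 × 1e-6 = 0.000344

0.000344 gigapascals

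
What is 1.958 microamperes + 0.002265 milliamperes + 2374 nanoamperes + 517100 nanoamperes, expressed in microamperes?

523.697 microamperes

In microamperes:
  1.958 microamperes → 1.958
  0.002265 milliamperes = 0.002265 × 10^3 microamperes = 2.265
  2374 nanoamperes = 2374 × 10^-3 microamperes = 2.374
  517100 nanoamperes = 517100 × 10^-3 microamperes = 517.1
Sum: 1.958 + 2.265 + 2.374 + 517.1 = 523.697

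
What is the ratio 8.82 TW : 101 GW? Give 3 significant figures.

(8.82 × 10^12) / (101 × 10^9) = 0.08733 × 10^3

87.3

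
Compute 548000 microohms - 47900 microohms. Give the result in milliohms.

In milliohms:
  548000 microohms = 548000e-3 milliohms = 548
  47900 microohms = 47900e-3 milliohms = 47.9
Difference: 548 - 47.9 = 500.1

500.1 milliohms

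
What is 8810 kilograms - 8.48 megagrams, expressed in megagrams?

0.33 megagrams

In megagrams:
  8810 kilograms = 8810e-3 megagrams = 8.81
  8.48 megagrams → 8.48
Difference: 8.81 - 8.48 = 0.33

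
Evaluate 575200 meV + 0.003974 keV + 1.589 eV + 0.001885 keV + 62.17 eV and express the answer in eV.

In eV:
  575200 meV = 575200 × 10⁻³ eV = 575.2
  0.003974 keV = 0.003974 × 10³ eV = 3.974
  1.589 eV → 1.589
  0.001885 keV = 0.001885 × 10³ eV = 1.885
  62.17 eV → 62.17
Sum: 575.2 + 3.974 + 1.589 + 1.885 + 62.17 = 644.818

644.818 eV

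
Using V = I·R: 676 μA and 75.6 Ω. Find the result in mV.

51.1056 mV

676 × 10^-6 × 75.6 = 51105.6 × 10^-6 V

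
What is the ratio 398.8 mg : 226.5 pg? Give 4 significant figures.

(398.8 × 10^-3) / (226.5 × 10^-12) = 1.7607 × 10^9

1761000000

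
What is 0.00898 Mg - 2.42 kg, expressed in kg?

6.56 kg

In kg:
  0.00898 Mg = 0.00898 × 10^3 kg = 8.98
  2.42 kg → 2.42
Difference: 8.98 - 2.42 = 6.56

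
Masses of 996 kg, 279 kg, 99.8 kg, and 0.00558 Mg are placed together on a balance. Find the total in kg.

1380.38 kg

In kg:
  996 kg → 996
  279 kg → 279
  99.8 kg → 99.8
  0.00558 Mg = 0.00558 × 10³ kg = 5.58
Sum: 996 + 279 + 99.8 + 5.58 = 1380.38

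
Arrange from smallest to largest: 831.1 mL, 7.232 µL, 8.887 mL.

831.1 mL = 0.8311 L
7.232 µL = 0.000007232 L
8.887 mL = 0.008887 L

7.232 µL < 8.887 mL < 831.1 mL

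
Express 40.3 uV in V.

micro = 1e-6, (no prefix) = 1e0; factor is 1e-6.
40.3 × 1e-6 = 0.0000403

0.0000403 V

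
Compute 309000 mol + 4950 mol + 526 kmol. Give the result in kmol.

In kmol:
  309000 mol = 309000 × 10^-3 kmol = 309
  4950 mol = 4950 × 10^-3 kmol = 4.95
  526 kmol → 526
Sum: 309 + 4.95 + 526 = 839.95

839.95 kmol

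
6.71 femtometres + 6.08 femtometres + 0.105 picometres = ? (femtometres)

117.79 femtometres

In femtometres:
  6.71 femtometres → 6.71
  6.08 femtometres → 6.08
  0.105 picometres = 0.105 × 10^3 femtometres = 105
Sum: 6.71 + 6.08 + 105 = 117.79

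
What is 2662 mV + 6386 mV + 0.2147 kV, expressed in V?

223.748 V

In V:
  2662 mV = 2662e-3 V = 2.662
  6386 mV = 6386e-3 V = 6.386
  0.2147 kV = 0.2147e3 V = 214.7
Sum: 2.662 + 6.386 + 214.7 = 223.748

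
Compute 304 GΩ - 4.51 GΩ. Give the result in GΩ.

In GΩ:
  304 GΩ → 304
  4.51 GΩ → 4.51
Difference: 304 - 4.51 = 299.49

299.49 GΩ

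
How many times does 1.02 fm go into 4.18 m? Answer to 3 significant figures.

(4.18) / (1.02e-15) = 4.098e15

4100000000000000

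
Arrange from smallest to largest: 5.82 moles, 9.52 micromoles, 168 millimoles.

9.52 micromoles < 168 millimoles < 5.82 moles

5.82 moles = 5.82 moles
9.52 micromoles = 0.00000952 moles
168 millimoles = 0.168 moles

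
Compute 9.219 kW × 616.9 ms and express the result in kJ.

5.6872011 kJ

9.219e3 × 616.9e-3 = 5687.2011 J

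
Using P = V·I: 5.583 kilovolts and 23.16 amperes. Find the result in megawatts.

0.12930228 megawatts

5.583e3 × 23.16 = 129.30228e3 W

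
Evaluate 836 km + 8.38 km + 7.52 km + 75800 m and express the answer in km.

927.7 km

In km:
  836 km → 836
  8.38 km → 8.38
  7.52 km → 7.52
  75800 m = 75800 × 10⁻³ km = 75.8
Sum: 836 + 8.38 + 7.52 + 75.8 = 927.7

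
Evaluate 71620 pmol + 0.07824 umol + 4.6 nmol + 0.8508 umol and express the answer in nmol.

In nmol:
  71620 pmol = 71620 × 10⁻³ nmol = 71.62
  0.07824 umol = 0.07824 × 10³ nmol = 78.24
  4.6 nmol → 4.6
  0.8508 umol = 0.8508 × 10³ nmol = 850.8
Sum: 71.62 + 78.24 + 4.6 + 850.8 = 1005.26

1005.26 nmol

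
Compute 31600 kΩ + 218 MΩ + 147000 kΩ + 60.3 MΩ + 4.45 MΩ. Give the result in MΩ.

In MΩ:
  31600 kΩ = 31600 × 10⁻³ MΩ = 31.6
  218 MΩ → 218
  147000 kΩ = 147000 × 10⁻³ MΩ = 147
  60.3 MΩ → 60.3
  4.45 MΩ → 4.45
Sum: 31.6 + 218 + 147 + 60.3 + 4.45 = 461.35

461.35 MΩ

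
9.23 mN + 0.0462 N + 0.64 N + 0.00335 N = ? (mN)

In mN:
  9.23 mN → 9.23
  0.0462 N = 0.0462 × 10^3 mN = 46.2
  0.64 N = 0.64 × 10^3 mN = 640
  0.00335 N = 0.00335 × 10^3 mN = 3.35
Sum: 9.23 + 46.2 + 640 + 3.35 = 698.78

698.78 mN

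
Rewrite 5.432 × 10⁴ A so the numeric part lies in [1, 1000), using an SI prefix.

54.32 kA

= 54.32 × 10³ A; 10³ is kilo.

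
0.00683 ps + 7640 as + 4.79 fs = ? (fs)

In fs:
  0.00683 ps = 0.00683 × 10³ fs = 6.83
  7640 as = 7640 × 10⁻³ fs = 7.64
  4.79 fs → 4.79
Sum: 6.83 + 7.64 + 4.79 = 19.26

19.26 fs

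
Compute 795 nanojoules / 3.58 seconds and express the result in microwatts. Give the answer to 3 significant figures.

0.222 microwatts

(795 × 10^-9) / (3.58) = 222.07 × 10^-9 W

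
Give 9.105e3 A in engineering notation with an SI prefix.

= 9.105e3 A; 1e3 is kilo.

9.105 kA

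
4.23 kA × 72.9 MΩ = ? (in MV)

4.23e3 × 72.9e6 = 308.367e9 V

308367 MV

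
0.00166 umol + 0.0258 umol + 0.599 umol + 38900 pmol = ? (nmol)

In nmol:
  0.00166 umol = 0.00166 × 10^3 nmol = 1.66
  0.0258 umol = 0.0258 × 10^3 nmol = 25.8
  0.599 umol = 0.599 × 10^3 nmol = 599
  38900 pmol = 38900 × 10^-3 nmol = 38.9
Sum: 1.66 + 25.8 + 599 + 38.9 = 665.36

665.36 nmol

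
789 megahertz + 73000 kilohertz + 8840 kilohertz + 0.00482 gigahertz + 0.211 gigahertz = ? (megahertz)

1086.66 megahertz

In megahertz:
  789 megahertz → 789
  73000 kilohertz = 73000e-3 megahertz = 73
  8840 kilohertz = 8840e-3 megahertz = 8.84
  0.00482 gigahertz = 0.00482e3 megahertz = 4.82
  0.211 gigahertz = 0.211e3 megahertz = 211
Sum: 789 + 73 + 8.84 + 4.82 + 211 = 1086.66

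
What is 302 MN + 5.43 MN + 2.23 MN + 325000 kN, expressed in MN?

In MN:
  302 MN → 302
  5.43 MN → 5.43
  2.23 MN → 2.23
  325000 kN = 325000 × 10⁻³ MN = 325
Sum: 302 + 5.43 + 2.23 + 325 = 634.66

634.66 MN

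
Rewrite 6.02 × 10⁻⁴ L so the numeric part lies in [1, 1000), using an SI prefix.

= 602 × 10⁻⁶ L; 10⁻⁶ is micro.

602 µL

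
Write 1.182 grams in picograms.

1182000000000 picograms

(no prefix) = 10^0, pico = 10^-12; factor is 10^12.
1.182 × 10^12 = 1182000000000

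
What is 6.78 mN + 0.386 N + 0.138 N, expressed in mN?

In mN:
  6.78 mN → 6.78
  0.386 N = 0.386 × 10³ mN = 386
  0.138 N = 0.138 × 10³ mN = 138
Sum: 6.78 + 386 + 138 = 530.78

530.78 mN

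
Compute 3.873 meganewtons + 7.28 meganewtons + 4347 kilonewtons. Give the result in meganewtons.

15.5 meganewtons

In meganewtons:
  3.873 meganewtons → 3.873
  7.28 meganewtons → 7.28
  4347 kilonewtons = 4347 × 10⁻³ meganewtons = 4.347
Sum: 3.873 + 7.28 + 4.347 = 15.5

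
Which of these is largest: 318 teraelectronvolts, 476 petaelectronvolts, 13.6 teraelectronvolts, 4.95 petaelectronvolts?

476 petaelectronvolts

318 teraelectronvolts = 318000000000000 electronvolts
476 petaelectronvolts = 476000000000000000 electronvolts
13.6 teraelectronvolts = 13600000000000 electronvolts
4.95 petaelectronvolts = 4950000000000000 electronvolts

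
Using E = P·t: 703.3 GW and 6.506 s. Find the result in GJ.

4575.6698 GJ

703.3 × 10^9 × 6.506 = 4575.6698 × 10^9 J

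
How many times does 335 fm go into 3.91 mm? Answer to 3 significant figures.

(3.91e-3) / (335e-15) = 0.01167e12

11700000000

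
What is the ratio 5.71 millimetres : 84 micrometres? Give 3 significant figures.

(5.71 × 10⁻³) / (84 × 10⁻⁶) = 0.06798 × 10³

68.0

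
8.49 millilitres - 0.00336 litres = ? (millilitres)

5.13 millilitres

In millilitres:
  8.49 millilitres → 8.49
  0.00336 litres = 0.00336 × 10³ millilitres = 3.36
Difference: 8.49 - 3.36 = 5.13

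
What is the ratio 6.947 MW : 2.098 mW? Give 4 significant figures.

(6.947 × 10^6) / (2.098 × 10^-3) = 3.3112 × 10^9

3311000000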